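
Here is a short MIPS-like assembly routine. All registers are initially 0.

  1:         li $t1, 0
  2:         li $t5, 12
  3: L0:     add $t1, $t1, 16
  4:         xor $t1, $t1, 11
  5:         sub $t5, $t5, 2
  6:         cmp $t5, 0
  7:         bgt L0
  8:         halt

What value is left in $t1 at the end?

li $t1, 0 → $t1=0
li $t5, 12 → $t5=12
add $t1, $t1, 16 → $t1=0+16=16
xor $t1, $t1, 11 → $t1=16^11=27
sub $t5, $t5, 2 → $t5=12-2=10
cmp $t5, 0  (cmp 10,0)
bgt L0: taken
add $t1, $t1, 16 → $t1=27+16=43
xor $t1, $t1, 11 → $t1=43^11=32
sub $t5, $t5, 2 → $t5=10-2=8
cmp $t5, 0  (cmp 8,0)
bgt L0: taken
add $t1, $t1, 16 → $t1=32+16=48
xor $t1, $t1, 11 → $t1=48^11=59
sub $t5, $t5, 2 → $t5=8-2=6
cmp $t5, 0  (cmp 6,0)
bgt L0: taken
add $t1, $t1, 16 → $t1=59+16=75
xor $t1, $t1, 11 → $t1=75^11=64
sub $t5, $t5, 2 → $t5=6-2=4
cmp $t5, 0  (cmp 4,0)
bgt L0: taken
add $t1, $t1, 16 → $t1=64+16=80
xor $t1, $t1, 11 → $t1=80^11=91
sub $t5, $t5, 2 → $t5=4-2=2
cmp $t5, 0  (cmp 2,0)
bgt L0: taken
add $t1, $t1, 16 → $t1=91+16=107
xor $t1, $t1, 11 → $t1=107^11=96
sub $t5, $t5, 2 → $t5=2-2=0
cmp $t5, 0  (cmp 0,0)
bgt L0: not taken
halt.

96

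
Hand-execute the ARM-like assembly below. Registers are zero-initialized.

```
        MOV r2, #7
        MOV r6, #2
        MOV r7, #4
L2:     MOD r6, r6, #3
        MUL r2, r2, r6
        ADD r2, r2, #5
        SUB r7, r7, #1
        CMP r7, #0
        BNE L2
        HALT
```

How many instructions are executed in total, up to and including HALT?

28

after MOV r2, #7: r2=7
after MOV r6, #2: r6=2
after MOV r7, #4: r7=4
after MOD r6, r6, #3: r6=2%3=2
after MUL r2, r2, r6: r2=7*2=14
after ADD r2, r2, #5: r2=14+5=19
after SUB r7, r7, #1: r7=4-1=3
CMP r7, #0  (cmp 3,0)
BNE L2: taken
after MOD r6, r6, #3: r6=2%3=2
after MUL r2, r2, r6: r2=19*2=38
after ADD r2, r2, #5: r2=38+5=43
after SUB r7, r7, #1: r7=3-1=2
CMP r7, #0  (cmp 2,0)
BNE L2: taken
after MOD r6, r6, #3: r6=2%3=2
after MUL r2, r2, r6: r2=43*2=86
after ADD r2, r2, #5: r2=86+5=91
after SUB r7, r7, #1: r7=2-1=1
CMP r7, #0  (cmp 1,0)
BNE L2: taken
after MOD r6, r6, #3: r6=2%3=2
after MUL r2, r2, r6: r2=91*2=182
after ADD r2, r2, #5: r2=182+5=187
after SUB r7, r7, #1: r7=1-1=0
CMP r7, #0  (cmp 0,0)
BNE L2: not taken
halt.
Total executed instructions: 28.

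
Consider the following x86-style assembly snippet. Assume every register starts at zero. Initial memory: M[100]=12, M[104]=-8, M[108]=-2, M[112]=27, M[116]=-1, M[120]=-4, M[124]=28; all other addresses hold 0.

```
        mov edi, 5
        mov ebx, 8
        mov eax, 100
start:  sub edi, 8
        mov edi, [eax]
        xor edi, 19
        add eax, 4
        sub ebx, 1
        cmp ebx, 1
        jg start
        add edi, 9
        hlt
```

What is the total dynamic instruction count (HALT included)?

edi=5
ebx=8
eax=100
edi=5-8=-3
edi=M[100]=12
edi=12^19=31
eax=100+4=104
ebx=8-1=7
cmp ebx, 1  (cmp 7,1)
jg start: taken
edi=31-8=23
edi=M[104]=-8
edi=(-8)^19=-21
eax=104+4=108
ebx=7-1=6
cmp ebx, 1  (cmp 6,1)
jg start: taken
edi=(-21)-8=-29
edi=M[108]=-2
edi=(-2)^19=-19
eax=108+4=112
ebx=6-1=5
cmp ebx, 1  (cmp 5,1)
jg start: taken
edi=(-19)-8=-27
edi=M[112]=27
edi=27^19=8
eax=112+4=116
ebx=5-1=4
cmp ebx, 1  (cmp 4,1)
jg start: taken
edi=8-8=0
edi=M[116]=-1
edi=(-1)^19=-20
eax=116+4=120
ebx=4-1=3
cmp ebx, 1  (cmp 3,1)
jg start: taken
edi=(-20)-8=-28
edi=M[120]=-4
edi=(-4)^19=-17
eax=120+4=124
ebx=3-1=2
cmp ebx, 1  (cmp 2,1)
jg start: taken
edi=(-17)-8=-25
edi=M[124]=28
edi=28^19=15
eax=124+4=128
ebx=2-1=1
cmp ebx, 1  (cmp 1,1)
jg start: not taken
edi=15+9=24
halt.
Total executed instructions: 54.

54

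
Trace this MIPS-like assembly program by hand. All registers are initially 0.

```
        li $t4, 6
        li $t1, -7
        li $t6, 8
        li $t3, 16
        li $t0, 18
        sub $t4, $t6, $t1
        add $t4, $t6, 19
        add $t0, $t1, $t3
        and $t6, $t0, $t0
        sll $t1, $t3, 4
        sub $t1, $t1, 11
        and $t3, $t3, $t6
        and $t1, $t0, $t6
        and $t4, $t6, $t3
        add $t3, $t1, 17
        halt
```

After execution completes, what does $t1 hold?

after li $t4, 6: $t4=6
after li $t1, -7: $t1=-7
after li $t6, 8: $t6=8
after li $t3, 16: $t3=16
after li $t0, 18: $t0=18
after sub $t4, $t6, $t1: $t4=8-(-7)=15
after add $t4, $t6, 19: $t4=8+19=27
after add $t0, $t1, $t3: $t0=(-7)+16=9
after and $t6, $t0, $t0: $t6=9&9=9
after sll $t1, $t3, 4: $t1=16<<4=256
after sub $t1, $t1, 11: $t1=256-11=245
after and $t3, $t3, $t6: $t3=16&9=0
after and $t1, $t0, $t6: $t1=9&9=9
after and $t4, $t6, $t3: $t4=9&0=0
after add $t3, $t1, 17: $t3=9+17=26
halt.

9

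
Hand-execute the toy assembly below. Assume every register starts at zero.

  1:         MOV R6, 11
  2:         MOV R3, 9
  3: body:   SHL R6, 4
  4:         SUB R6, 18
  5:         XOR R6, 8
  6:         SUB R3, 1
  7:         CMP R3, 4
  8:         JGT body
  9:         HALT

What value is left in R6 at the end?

9716806

MOV R6, 11 → R6=11
MOV R3, 9 → R3=9
SHL R6, 4 → R6=11<<4=176
SUB R6, 18 → R6=176-18=158
XOR R6, 8 → R6=158^8=150
SUB R3, 1 → R3=9-1=8
CMP R3, 4  (cmp 8,4)
JGT body: taken
SHL R6, 4 → R6=150<<4=2400
SUB R6, 18 → R6=2400-18=2382
XOR R6, 8 → R6=2382^8=2374
SUB R3, 1 → R3=8-1=7
CMP R3, 4  (cmp 7,4)
JGT body: taken
SHL R6, 4 → R6=2374<<4=37984
SUB R6, 18 → R6=37984-18=37966
XOR R6, 8 → R6=37966^8=37958
SUB R3, 1 → R3=7-1=6
CMP R3, 4  (cmp 6,4)
JGT body: taken
SHL R6, 4 → R6=37958<<4=607328
SUB R6, 18 → R6=607328-18=607310
XOR R6, 8 → R6=607310^8=607302
SUB R3, 1 → R3=6-1=5
CMP R3, 4  (cmp 5,4)
JGT body: taken
SHL R6, 4 → R6=607302<<4=9716832
SUB R6, 18 → R6=9716832-18=9716814
XOR R6, 8 → R6=9716814^8=9716806
SUB R3, 1 → R3=5-1=4
CMP R3, 4  (cmp 4,4)
JGT body: not taken
halt.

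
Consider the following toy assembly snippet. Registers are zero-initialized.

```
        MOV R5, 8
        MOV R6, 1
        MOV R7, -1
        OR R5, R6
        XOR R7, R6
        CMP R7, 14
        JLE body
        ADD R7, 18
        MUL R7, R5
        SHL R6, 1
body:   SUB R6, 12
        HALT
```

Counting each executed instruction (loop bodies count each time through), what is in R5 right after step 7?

MOV R5, 8 → R5=8
MOV R6, 1 → R6=1
MOV R7, -1 → R7=-1
OR R5, R6 → R5=8|1=9
XOR R7, R6 → R7=(-1)^1=-2
CMP R7, 14  (cmp -2,14)
JLE body: taken
After step 7: R5 = 9.

9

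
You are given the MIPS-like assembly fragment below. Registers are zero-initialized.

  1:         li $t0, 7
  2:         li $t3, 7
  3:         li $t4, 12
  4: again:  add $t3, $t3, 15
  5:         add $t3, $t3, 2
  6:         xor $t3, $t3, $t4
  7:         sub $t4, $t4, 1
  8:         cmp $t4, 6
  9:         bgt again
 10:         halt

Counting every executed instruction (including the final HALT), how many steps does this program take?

40

after li $t0, 7: $t0=7
after li $t3, 7: $t3=7
after li $t4, 12: $t4=12
after add $t3, $t3, 15: $t3=7+15=22
after add $t3, $t3, 2: $t3=22+2=24
after xor $t3, $t3, $t4: $t3=24^12=20
after sub $t4, $t4, 1: $t4=12-1=11
cmp $t4, 6  (cmp 11,6)
bgt again: taken
after add $t3, $t3, 15: $t3=20+15=35
after add $t3, $t3, 2: $t3=35+2=37
after xor $t3, $t3, $t4: $t3=37^11=46
after sub $t4, $t4, 1: $t4=11-1=10
cmp $t4, 6  (cmp 10,6)
bgt again: taken
after add $t3, $t3, 15: $t3=46+15=61
after add $t3, $t3, 2: $t3=61+2=63
after xor $t3, $t3, $t4: $t3=63^10=53
after sub $t4, $t4, 1: $t4=10-1=9
cmp $t4, 6  (cmp 9,6)
bgt again: taken
after add $t3, $t3, 15: $t3=53+15=68
after add $t3, $t3, 2: $t3=68+2=70
after xor $t3, $t3, $t4: $t3=70^9=79
after sub $t4, $t4, 1: $t4=9-1=8
cmp $t4, 6  (cmp 8,6)
bgt again: taken
after add $t3, $t3, 15: $t3=79+15=94
after add $t3, $t3, 2: $t3=94+2=96
after xor $t3, $t3, $t4: $t3=96^8=104
after sub $t4, $t4, 1: $t4=8-1=7
cmp $t4, 6  (cmp 7,6)
bgt again: taken
after add $t3, $t3, 15: $t3=104+15=119
after add $t3, $t3, 2: $t3=119+2=121
after xor $t3, $t3, $t4: $t3=121^7=126
after sub $t4, $t4, 1: $t4=7-1=6
cmp $t4, 6  (cmp 6,6)
bgt again: not taken
halt.
Total executed instructions: 40.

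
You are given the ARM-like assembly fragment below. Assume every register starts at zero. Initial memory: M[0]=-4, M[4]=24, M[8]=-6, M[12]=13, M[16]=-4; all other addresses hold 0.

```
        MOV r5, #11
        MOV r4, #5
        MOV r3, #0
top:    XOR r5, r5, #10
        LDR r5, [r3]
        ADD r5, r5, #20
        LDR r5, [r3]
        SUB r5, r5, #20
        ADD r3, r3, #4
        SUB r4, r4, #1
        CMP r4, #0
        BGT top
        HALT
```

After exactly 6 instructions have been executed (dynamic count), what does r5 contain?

after MOV r5, #11: r5=11
after MOV r4, #5: r4=5
after MOV r3, #0: r3=0
after XOR r5, r5, #10: r5=11^10=1
after LDR r5, [r3]: r5=M[0]=-4
after ADD r5, r5, #20: r5=(-4)+20=16
After step 6: r5 = 16.

16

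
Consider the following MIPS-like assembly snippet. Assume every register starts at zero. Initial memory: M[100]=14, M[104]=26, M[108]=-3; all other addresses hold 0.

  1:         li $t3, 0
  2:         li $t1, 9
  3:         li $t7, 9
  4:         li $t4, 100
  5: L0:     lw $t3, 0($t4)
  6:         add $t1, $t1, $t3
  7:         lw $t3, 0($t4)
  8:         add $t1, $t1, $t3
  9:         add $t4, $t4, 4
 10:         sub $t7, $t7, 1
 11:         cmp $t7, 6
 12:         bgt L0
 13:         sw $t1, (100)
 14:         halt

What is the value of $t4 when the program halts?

$t3=0
$t1=9
$t7=9
$t4=100
$t3=M[100]=14
$t1=9+14=23
$t3=M[100]=14
$t1=23+14=37
$t4=100+4=104
$t7=9-1=8
cmp $t7, 6  (cmp 8,6)
bgt L0: taken
$t3=M[104]=26
$t1=37+26=63
$t3=M[104]=26
$t1=63+26=89
$t4=104+4=108
$t7=8-1=7
cmp $t7, 6  (cmp 7,6)
bgt L0: taken
$t3=M[108]=-3
$t1=89+(-3)=86
$t3=M[108]=-3
$t1=86+(-3)=83
$t4=108+4=112
$t7=7-1=6
cmp $t7, 6  (cmp 6,6)
bgt L0: not taken
sw $t1, (100) → M[100]=83
halt.

112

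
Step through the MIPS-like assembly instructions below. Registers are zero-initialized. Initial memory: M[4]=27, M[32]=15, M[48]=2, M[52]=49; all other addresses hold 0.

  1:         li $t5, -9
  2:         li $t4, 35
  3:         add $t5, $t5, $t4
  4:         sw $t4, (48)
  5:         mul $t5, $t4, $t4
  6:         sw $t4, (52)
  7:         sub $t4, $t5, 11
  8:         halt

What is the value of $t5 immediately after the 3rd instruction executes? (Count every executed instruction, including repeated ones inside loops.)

26

li $t5, -9 → $t5=-9
li $t4, 35 → $t4=35
add $t5, $t5, $t4 → $t5=(-9)+35=26
After step 3: $t5 = 26.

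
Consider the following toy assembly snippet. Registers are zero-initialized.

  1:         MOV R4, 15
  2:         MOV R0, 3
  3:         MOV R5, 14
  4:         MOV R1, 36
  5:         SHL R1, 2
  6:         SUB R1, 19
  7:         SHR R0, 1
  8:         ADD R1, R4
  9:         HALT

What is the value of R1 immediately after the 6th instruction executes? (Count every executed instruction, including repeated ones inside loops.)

125

R4=15
R0=3
R5=14
R1=36
R1=36<<2=144
R1=144-19=125
After step 6: R1 = 125.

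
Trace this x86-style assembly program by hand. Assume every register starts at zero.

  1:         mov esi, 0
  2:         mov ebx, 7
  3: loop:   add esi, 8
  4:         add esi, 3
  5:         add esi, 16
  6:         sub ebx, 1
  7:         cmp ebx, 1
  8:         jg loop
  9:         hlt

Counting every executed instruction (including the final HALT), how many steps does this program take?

39

mov esi, 0 → esi=0
mov ebx, 7 → ebx=7
add esi, 8 → esi=0+8=8
add esi, 3 → esi=8+3=11
add esi, 16 → esi=11+16=27
sub ebx, 1 → ebx=7-1=6
cmp ebx, 1  (cmp 6,1)
jg loop: taken
add esi, 8 → esi=27+8=35
add esi, 3 → esi=35+3=38
add esi, 16 → esi=38+16=54
sub ebx, 1 → ebx=6-1=5
cmp ebx, 1  (cmp 5,1)
jg loop: taken
add esi, 8 → esi=54+8=62
add esi, 3 → esi=62+3=65
add esi, 16 → esi=65+16=81
sub ebx, 1 → ebx=5-1=4
cmp ebx, 1  (cmp 4,1)
jg loop: taken
add esi, 8 → esi=81+8=89
add esi, 3 → esi=89+3=92
add esi, 16 → esi=92+16=108
sub ebx, 1 → ebx=4-1=3
cmp ebx, 1  (cmp 3,1)
jg loop: taken
add esi, 8 → esi=108+8=116
add esi, 3 → esi=116+3=119
add esi, 16 → esi=119+16=135
sub ebx, 1 → ebx=3-1=2
cmp ebx, 1  (cmp 2,1)
jg loop: taken
add esi, 8 → esi=135+8=143
add esi, 3 → esi=143+3=146
add esi, 16 → esi=146+16=162
sub ebx, 1 → ebx=2-1=1
cmp ebx, 1  (cmp 1,1)
jg loop: not taken
halt.
Total executed instructions: 39.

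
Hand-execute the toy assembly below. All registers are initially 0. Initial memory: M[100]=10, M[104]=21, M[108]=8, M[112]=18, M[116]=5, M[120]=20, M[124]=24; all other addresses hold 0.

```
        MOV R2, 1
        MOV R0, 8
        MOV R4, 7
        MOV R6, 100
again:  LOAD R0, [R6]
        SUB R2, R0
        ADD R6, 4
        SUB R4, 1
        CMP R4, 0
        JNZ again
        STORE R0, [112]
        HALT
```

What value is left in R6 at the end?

128

R2=1
R0=8
R4=7
R6=100
R0=M[100]=10
R2=1-10=-9
R6=100+4=104
R4=7-1=6
CMP R4, 0  (cmp 6,0)
JNZ again: taken
R0=M[104]=21
R2=(-9)-21=-30
R6=104+4=108
R4=6-1=5
CMP R4, 0  (cmp 5,0)
JNZ again: taken
R0=M[108]=8
R2=(-30)-8=-38
R6=108+4=112
R4=5-1=4
CMP R4, 0  (cmp 4,0)
JNZ again: taken
R0=M[112]=18
R2=(-38)-18=-56
R6=112+4=116
R4=4-1=3
CMP R4, 0  (cmp 3,0)
JNZ again: taken
R0=M[116]=5
R2=(-56)-5=-61
R6=116+4=120
R4=3-1=2
CMP R4, 0  (cmp 2,0)
JNZ again: taken
R0=M[120]=20
R2=(-61)-20=-81
R6=120+4=124
R4=2-1=1
CMP R4, 0  (cmp 1,0)
JNZ again: taken
R0=M[124]=24
R2=(-81)-24=-105
R6=124+4=128
R4=1-1=0
CMP R4, 0  (cmp 0,0)
JNZ again: not taken
STORE R0, [112] → M[112]=24
halt.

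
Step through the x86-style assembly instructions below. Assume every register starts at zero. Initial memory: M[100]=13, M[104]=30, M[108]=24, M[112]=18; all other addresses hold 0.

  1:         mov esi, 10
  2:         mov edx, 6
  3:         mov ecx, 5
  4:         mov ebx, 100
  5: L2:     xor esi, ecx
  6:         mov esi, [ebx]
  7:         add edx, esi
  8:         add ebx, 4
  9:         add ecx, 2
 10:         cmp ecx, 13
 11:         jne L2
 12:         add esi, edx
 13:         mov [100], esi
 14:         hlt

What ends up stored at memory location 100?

esi=10
edx=6
ecx=5
ebx=100
esi=10^5=15
esi=M[100]=13
edx=6+13=19
ebx=100+4=104
ecx=5+2=7
cmp ecx, 13  (cmp 7,13)
jne L2: taken
esi=13^7=10
esi=M[104]=30
edx=19+30=49
ebx=104+4=108
ecx=7+2=9
cmp ecx, 13  (cmp 9,13)
jne L2: taken
esi=30^9=23
esi=M[108]=24
edx=49+24=73
ebx=108+4=112
ecx=9+2=11
cmp ecx, 13  (cmp 11,13)
jne L2: taken
esi=24^11=19
esi=M[112]=18
edx=73+18=91
ebx=112+4=116
ecx=11+2=13
cmp ecx, 13  (cmp 13,13)
jne L2: not taken
esi=18+91=109
mov [100], esi → M[100]=109
halt.

109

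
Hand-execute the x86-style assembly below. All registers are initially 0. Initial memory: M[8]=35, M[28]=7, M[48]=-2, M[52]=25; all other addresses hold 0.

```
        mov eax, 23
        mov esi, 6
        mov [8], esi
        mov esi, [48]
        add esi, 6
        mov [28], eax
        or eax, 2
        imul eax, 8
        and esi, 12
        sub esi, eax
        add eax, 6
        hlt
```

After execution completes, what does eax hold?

after mov eax, 23: eax=23
after mov esi, 6: esi=6
mov [8], esi → M[8]=6
after mov esi, [48]: esi=M[48]=-2
after add esi, 6: esi=(-2)+6=4
mov [28], eax → M[28]=23
after or eax, 2: eax=23|2=23
after imul eax, 8: eax=23*8=184
after and esi, 12: esi=4&12=4
after sub esi, eax: esi=4-184=-180
after add eax, 6: eax=184+6=190
halt.

190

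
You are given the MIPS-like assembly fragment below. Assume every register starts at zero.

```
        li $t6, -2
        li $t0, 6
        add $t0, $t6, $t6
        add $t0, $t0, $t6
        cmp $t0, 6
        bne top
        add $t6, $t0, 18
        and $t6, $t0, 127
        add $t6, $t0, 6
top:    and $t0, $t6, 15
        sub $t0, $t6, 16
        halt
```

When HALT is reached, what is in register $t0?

-18

$t6=-2
$t0=6
$t0=(-2)+(-2)=-4
$t0=(-4)+(-2)=-6
cmp $t0, 6  (cmp -6,6)
bne top: taken
$t0=(-2)&15=14
$t0=(-2)-16=-18
halt.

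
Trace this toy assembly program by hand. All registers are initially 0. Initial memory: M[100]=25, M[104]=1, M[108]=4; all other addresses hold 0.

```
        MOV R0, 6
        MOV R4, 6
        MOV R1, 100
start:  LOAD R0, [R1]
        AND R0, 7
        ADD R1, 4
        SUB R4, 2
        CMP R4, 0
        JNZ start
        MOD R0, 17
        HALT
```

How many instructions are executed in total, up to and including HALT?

R0=6
R4=6
R1=100
R0=M[100]=25
R0=25&7=1
R1=100+4=104
R4=6-2=4
CMP R4, 0  (cmp 4,0)
JNZ start: taken
R0=M[104]=1
R0=1&7=1
R1=104+4=108
R4=4-2=2
CMP R4, 0  (cmp 2,0)
JNZ start: taken
R0=M[108]=4
R0=4&7=4
R1=108+4=112
R4=2-2=0
CMP R4, 0  (cmp 0,0)
JNZ start: not taken
R0=4%17=4
halt.
Total executed instructions: 23.

23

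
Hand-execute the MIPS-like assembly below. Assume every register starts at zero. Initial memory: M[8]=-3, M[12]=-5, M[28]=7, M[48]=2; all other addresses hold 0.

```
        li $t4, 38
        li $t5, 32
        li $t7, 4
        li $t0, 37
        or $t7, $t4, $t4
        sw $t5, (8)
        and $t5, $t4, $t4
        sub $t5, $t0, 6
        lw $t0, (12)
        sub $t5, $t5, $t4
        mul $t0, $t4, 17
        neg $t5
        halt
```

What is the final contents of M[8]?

$t4=38
$t5=32
$t7=4
$t0=37
$t7=38|38=38
sw $t5, (8) → M[8]=32
$t5=38&38=38
$t5=37-6=31
$t0=M[12]=-5
$t5=31-38=-7
$t0=38*17=646
$t5=-(-7)=7
halt.

32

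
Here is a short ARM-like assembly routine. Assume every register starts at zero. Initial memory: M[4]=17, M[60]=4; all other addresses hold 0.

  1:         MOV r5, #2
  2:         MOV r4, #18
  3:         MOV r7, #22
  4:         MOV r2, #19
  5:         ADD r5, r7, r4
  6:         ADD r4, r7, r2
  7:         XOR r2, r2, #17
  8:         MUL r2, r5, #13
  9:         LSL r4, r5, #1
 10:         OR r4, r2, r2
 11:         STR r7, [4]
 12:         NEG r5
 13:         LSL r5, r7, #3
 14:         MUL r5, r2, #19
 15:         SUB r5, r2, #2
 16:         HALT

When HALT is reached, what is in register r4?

520

after MOV r5, #2: r5=2
after MOV r4, #18: r4=18
after MOV r7, #22: r7=22
after MOV r2, #19: r2=19
after ADD r5, r7, r4: r5=22+18=40
after ADD r4, r7, r2: r4=22+19=41
after XOR r2, r2, #17: r2=19^17=2
after MUL r2, r5, #13: r2=40*13=520
after LSL r4, r5, #1: r4=40<<1=80
after OR r4, r2, r2: r4=520|520=520
STR r7, [4] → M[4]=22
after NEG r5: r5=-(40)=-40
after LSL r5, r7, #3: r5=22<<3=176
after MUL r5, r2, #19: r5=520*19=9880
after SUB r5, r2, #2: r5=520-2=518
halt.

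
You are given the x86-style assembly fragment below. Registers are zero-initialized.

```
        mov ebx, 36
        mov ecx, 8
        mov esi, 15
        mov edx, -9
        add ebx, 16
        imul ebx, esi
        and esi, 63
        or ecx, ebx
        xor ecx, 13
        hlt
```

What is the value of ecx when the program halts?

769

ebx=36
ecx=8
esi=15
edx=-9
ebx=36+16=52
ebx=52*15=780
esi=15&63=15
ecx=8|780=780
ecx=780^13=769
halt.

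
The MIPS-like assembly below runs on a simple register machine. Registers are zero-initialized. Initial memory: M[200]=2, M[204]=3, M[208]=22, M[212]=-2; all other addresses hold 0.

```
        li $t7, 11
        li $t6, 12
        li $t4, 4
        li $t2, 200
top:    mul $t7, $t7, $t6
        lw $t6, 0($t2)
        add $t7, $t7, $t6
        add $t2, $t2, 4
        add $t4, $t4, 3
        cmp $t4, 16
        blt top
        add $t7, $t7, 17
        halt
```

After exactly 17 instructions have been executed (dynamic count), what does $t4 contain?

10

li $t7, 11 → $t7=11
li $t6, 12 → $t6=12
li $t4, 4 → $t4=4
li $t2, 200 → $t2=200
mul $t7, $t7, $t6 → $t7=11*12=132
lw $t6, 0($t2) → $t6=M[200]=2
add $t7, $t7, $t6 → $t7=132+2=134
add $t2, $t2, 4 → $t2=200+4=204
add $t4, $t4, 3 → $t4=4+3=7
cmp $t4, 16  (cmp 7,16)
blt top: taken
mul $t7, $t7, $t6 → $t7=134*2=268
lw $t6, 0($t2) → $t6=M[204]=3
add $t7, $t7, $t6 → $t7=268+3=271
add $t2, $t2, 4 → $t2=204+4=208
add $t4, $t4, 3 → $t4=7+3=10
cmp $t4, 16  (cmp 10,16)
After step 17: $t4 = 10.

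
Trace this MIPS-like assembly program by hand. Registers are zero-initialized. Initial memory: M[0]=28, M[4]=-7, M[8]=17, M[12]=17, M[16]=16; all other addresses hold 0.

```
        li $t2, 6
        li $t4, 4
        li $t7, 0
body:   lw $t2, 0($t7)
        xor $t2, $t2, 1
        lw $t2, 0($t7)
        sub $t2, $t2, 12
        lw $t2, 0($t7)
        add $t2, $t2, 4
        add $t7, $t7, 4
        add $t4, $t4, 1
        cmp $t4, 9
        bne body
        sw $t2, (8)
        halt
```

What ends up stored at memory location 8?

li $t2, 6 → $t2=6
li $t4, 4 → $t4=4
li $t7, 0 → $t7=0
lw $t2, 0($t7) → $t2=M[0]=28
xor $t2, $t2, 1 → $t2=28^1=29
lw $t2, 0($t7) → $t2=M[0]=28
sub $t2, $t2, 12 → $t2=28-12=16
lw $t2, 0($t7) → $t2=M[0]=28
add $t2, $t2, 4 → $t2=28+4=32
add $t7, $t7, 4 → $t7=0+4=4
add $t4, $t4, 1 → $t4=4+1=5
cmp $t4, 9  (cmp 5,9)
bne body: taken
lw $t2, 0($t7) → $t2=M[4]=-7
xor $t2, $t2, 1 → $t2=(-7)^1=-8
lw $t2, 0($t7) → $t2=M[4]=-7
sub $t2, $t2, 12 → $t2=(-7)-12=-19
lw $t2, 0($t7) → $t2=M[4]=-7
add $t2, $t2, 4 → $t2=(-7)+4=-3
add $t7, $t7, 4 → $t7=4+4=8
add $t4, $t4, 1 → $t4=5+1=6
cmp $t4, 9  (cmp 6,9)
bne body: taken
lw $t2, 0($t7) → $t2=M[8]=17
xor $t2, $t2, 1 → $t2=17^1=16
lw $t2, 0($t7) → $t2=M[8]=17
sub $t2, $t2, 12 → $t2=17-12=5
lw $t2, 0($t7) → $t2=M[8]=17
add $t2, $t2, 4 → $t2=17+4=21
add $t7, $t7, 4 → $t7=8+4=12
add $t4, $t4, 1 → $t4=6+1=7
cmp $t4, 9  (cmp 7,9)
bne body: taken
lw $t2, 0($t7) → $t2=M[12]=17
xor $t2, $t2, 1 → $t2=17^1=16
lw $t2, 0($t7) → $t2=M[12]=17
sub $t2, $t2, 12 → $t2=17-12=5
lw $t2, 0($t7) → $t2=M[12]=17
add $t2, $t2, 4 → $t2=17+4=21
add $t7, $t7, 4 → $t7=12+4=16
add $t4, $t4, 1 → $t4=7+1=8
cmp $t4, 9  (cmp 8,9)
bne body: taken
lw $t2, 0($t7) → $t2=M[16]=16
xor $t2, $t2, 1 → $t2=16^1=17
lw $t2, 0($t7) → $t2=M[16]=16
sub $t2, $t2, 12 → $t2=16-12=4
lw $t2, 0($t7) → $t2=M[16]=16
add $t2, $t2, 4 → $t2=16+4=20
add $t7, $t7, 4 → $t7=16+4=20
add $t4, $t4, 1 → $t4=8+1=9
cmp $t4, 9  (cmp 9,9)
bne body: not taken
sw $t2, (8) → M[8]=20
halt.

20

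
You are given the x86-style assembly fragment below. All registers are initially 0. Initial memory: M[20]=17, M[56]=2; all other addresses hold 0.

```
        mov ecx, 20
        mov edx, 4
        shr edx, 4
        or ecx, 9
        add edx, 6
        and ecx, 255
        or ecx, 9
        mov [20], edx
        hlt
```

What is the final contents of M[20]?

after mov ecx, 20: ecx=20
after mov edx, 4: edx=4
after shr edx, 4: edx=4>>4=0
after or ecx, 9: ecx=20|9=29
after add edx, 6: edx=0+6=6
after and ecx, 255: ecx=29&255=29
after or ecx, 9: ecx=29|9=29
mov [20], edx → M[20]=6
halt.

6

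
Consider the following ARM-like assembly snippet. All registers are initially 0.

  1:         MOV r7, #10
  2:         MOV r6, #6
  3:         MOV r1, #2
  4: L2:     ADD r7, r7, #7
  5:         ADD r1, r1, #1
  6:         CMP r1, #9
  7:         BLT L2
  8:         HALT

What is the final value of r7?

59

r7=10
r6=6
r1=2
r7=10+7=17
r1=2+1=3
CMP r1, #9  (cmp 3,9)
BLT L2: taken
r7=17+7=24
r1=3+1=4
CMP r1, #9  (cmp 4,9)
BLT L2: taken
r7=24+7=31
r1=4+1=5
CMP r1, #9  (cmp 5,9)
BLT L2: taken
r7=31+7=38
r1=5+1=6
CMP r1, #9  (cmp 6,9)
BLT L2: taken
r7=38+7=45
r1=6+1=7
CMP r1, #9  (cmp 7,9)
BLT L2: taken
r7=45+7=52
r1=7+1=8
CMP r1, #9  (cmp 8,9)
BLT L2: taken
r7=52+7=59
r1=8+1=9
CMP r1, #9  (cmp 9,9)
BLT L2: not taken
halt.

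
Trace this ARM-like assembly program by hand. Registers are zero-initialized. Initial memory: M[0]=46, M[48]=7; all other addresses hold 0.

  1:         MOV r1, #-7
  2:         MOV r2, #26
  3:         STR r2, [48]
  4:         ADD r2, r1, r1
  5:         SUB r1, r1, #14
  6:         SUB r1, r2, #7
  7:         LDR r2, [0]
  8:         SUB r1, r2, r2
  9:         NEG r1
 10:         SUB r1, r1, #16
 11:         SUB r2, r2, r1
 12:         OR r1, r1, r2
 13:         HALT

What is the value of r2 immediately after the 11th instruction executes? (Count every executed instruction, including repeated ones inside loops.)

62

r1=-7
r2=26
STR r2, [48] → M[48]=26
r2=(-7)+(-7)=-14
r1=(-7)-14=-21
r1=(-14)-7=-21
r2=M[0]=46
r1=46-46=0
r1=-(0)=0
r1=0-16=-16
r2=46-(-16)=62
After step 11: r2 = 62.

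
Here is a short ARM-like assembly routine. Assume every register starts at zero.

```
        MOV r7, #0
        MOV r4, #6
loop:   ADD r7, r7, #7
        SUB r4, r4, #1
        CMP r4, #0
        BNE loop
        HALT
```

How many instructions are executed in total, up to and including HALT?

27

r7=0
r4=6
r7=0+7=7
r4=6-1=5
CMP r4, #0  (cmp 5,0)
BNE loop: taken
r7=7+7=14
r4=5-1=4
CMP r4, #0  (cmp 4,0)
BNE loop: taken
r7=14+7=21
r4=4-1=3
CMP r4, #0  (cmp 3,0)
BNE loop: taken
r7=21+7=28
r4=3-1=2
CMP r4, #0  (cmp 2,0)
BNE loop: taken
r7=28+7=35
r4=2-1=1
CMP r4, #0  (cmp 1,0)
BNE loop: taken
r7=35+7=42
r4=1-1=0
CMP r4, #0  (cmp 0,0)
BNE loop: not taken
halt.
Total executed instructions: 27.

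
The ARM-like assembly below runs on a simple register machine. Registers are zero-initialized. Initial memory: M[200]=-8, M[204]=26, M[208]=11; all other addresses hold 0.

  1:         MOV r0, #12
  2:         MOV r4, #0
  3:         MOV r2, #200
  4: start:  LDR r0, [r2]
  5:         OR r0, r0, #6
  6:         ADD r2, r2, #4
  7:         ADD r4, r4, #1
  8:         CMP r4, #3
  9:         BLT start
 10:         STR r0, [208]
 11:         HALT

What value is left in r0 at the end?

15

MOV r0, #12 → r0=12
MOV r4, #0 → r4=0
MOV r2, #200 → r2=200
LDR r0, [r2] → r0=M[200]=-8
OR r0, r0, #6 → r0=(-8)|6=-2
ADD r2, r2, #4 → r2=200+4=204
ADD r4, r4, #1 → r4=0+1=1
CMP r4, #3  (cmp 1,3)
BLT start: taken
LDR r0, [r2] → r0=M[204]=26
OR r0, r0, #6 → r0=26|6=30
ADD r2, r2, #4 → r2=204+4=208
ADD r4, r4, #1 → r4=1+1=2
CMP r4, #3  (cmp 2,3)
BLT start: taken
LDR r0, [r2] → r0=M[208]=11
OR r0, r0, #6 → r0=11|6=15
ADD r2, r2, #4 → r2=208+4=212
ADD r4, r4, #1 → r4=2+1=3
CMP r4, #3  (cmp 3,3)
BLT start: not taken
STR r0, [208] → M[208]=15
halt.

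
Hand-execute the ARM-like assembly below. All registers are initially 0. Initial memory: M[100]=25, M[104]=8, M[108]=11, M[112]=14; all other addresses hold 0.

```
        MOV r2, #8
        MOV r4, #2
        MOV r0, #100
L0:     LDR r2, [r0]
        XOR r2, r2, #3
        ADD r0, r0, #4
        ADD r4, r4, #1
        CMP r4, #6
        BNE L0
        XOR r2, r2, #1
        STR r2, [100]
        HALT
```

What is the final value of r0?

116

r2=8
r4=2
r0=100
r2=M[100]=25
r2=25^3=26
r0=100+4=104
r4=2+1=3
CMP r4, #6  (cmp 3,6)
BNE L0: taken
r2=M[104]=8
r2=8^3=11
r0=104+4=108
r4=3+1=4
CMP r4, #6  (cmp 4,6)
BNE L0: taken
r2=M[108]=11
r2=11^3=8
r0=108+4=112
r4=4+1=5
CMP r4, #6  (cmp 5,6)
BNE L0: taken
r2=M[112]=14
r2=14^3=13
r0=112+4=116
r4=5+1=6
CMP r4, #6  (cmp 6,6)
BNE L0: not taken
r2=13^1=12
STR r2, [100] → M[100]=12
halt.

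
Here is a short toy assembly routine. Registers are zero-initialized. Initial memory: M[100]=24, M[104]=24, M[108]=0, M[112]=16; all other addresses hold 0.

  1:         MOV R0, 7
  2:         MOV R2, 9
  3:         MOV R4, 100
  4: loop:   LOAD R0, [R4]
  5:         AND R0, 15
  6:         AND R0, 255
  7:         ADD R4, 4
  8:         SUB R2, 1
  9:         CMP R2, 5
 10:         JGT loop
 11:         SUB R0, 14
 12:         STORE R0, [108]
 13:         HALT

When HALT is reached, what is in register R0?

MOV R0, 7 → R0=7
MOV R2, 9 → R2=9
MOV R4, 100 → R4=100
LOAD R0, [R4] → R0=M[100]=24
AND R0, 15 → R0=24&15=8
AND R0, 255 → R0=8&255=8
ADD R4, 4 → R4=100+4=104
SUB R2, 1 → R2=9-1=8
CMP R2, 5  (cmp 8,5)
JGT loop: taken
LOAD R0, [R4] → R0=M[104]=24
AND R0, 15 → R0=24&15=8
AND R0, 255 → R0=8&255=8
ADD R4, 4 → R4=104+4=108
SUB R2, 1 → R2=8-1=7
CMP R2, 5  (cmp 7,5)
JGT loop: taken
LOAD R0, [R4] → R0=M[108]=0
AND R0, 15 → R0=0&15=0
AND R0, 255 → R0=0&255=0
ADD R4, 4 → R4=108+4=112
SUB R2, 1 → R2=7-1=6
CMP R2, 5  (cmp 6,5)
JGT loop: taken
LOAD R0, [R4] → R0=M[112]=16
AND R0, 15 → R0=16&15=0
AND R0, 255 → R0=0&255=0
ADD R4, 4 → R4=112+4=116
SUB R2, 1 → R2=6-1=5
CMP R2, 5  (cmp 5,5)
JGT loop: not taken
SUB R0, 14 → R0=0-14=-14
STORE R0, [108] → M[108]=-14
halt.

-14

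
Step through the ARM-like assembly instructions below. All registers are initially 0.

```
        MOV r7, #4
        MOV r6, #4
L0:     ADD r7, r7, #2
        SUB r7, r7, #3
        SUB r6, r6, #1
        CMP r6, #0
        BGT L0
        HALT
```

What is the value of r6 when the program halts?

MOV r7, #4 → r7=4
MOV r6, #4 → r6=4
ADD r7, r7, #2 → r7=4+2=6
SUB r7, r7, #3 → r7=6-3=3
SUB r6, r6, #1 → r6=4-1=3
CMP r6, #0  (cmp 3,0)
BGT L0: taken
ADD r7, r7, #2 → r7=3+2=5
SUB r7, r7, #3 → r7=5-3=2
SUB r6, r6, #1 → r6=3-1=2
CMP r6, #0  (cmp 2,0)
BGT L0: taken
ADD r7, r7, #2 → r7=2+2=4
SUB r7, r7, #3 → r7=4-3=1
SUB r6, r6, #1 → r6=2-1=1
CMP r6, #0  (cmp 1,0)
BGT L0: taken
ADD r7, r7, #2 → r7=1+2=3
SUB r7, r7, #3 → r7=3-3=0
SUB r6, r6, #1 → r6=1-1=0
CMP r6, #0  (cmp 0,0)
BGT L0: not taken
halt.

0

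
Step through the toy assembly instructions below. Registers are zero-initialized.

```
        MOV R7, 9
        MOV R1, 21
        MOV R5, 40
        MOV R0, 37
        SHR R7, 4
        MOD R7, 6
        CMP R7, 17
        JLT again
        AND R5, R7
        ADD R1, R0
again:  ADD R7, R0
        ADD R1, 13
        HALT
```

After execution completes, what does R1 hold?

R7=9
R1=21
R5=40
R0=37
R7=9>>4=0
R7=0%6=0
CMP R7, 17  (cmp 0,17)
JLT again: taken
R7=0+37=37
R1=21+13=34
halt.

34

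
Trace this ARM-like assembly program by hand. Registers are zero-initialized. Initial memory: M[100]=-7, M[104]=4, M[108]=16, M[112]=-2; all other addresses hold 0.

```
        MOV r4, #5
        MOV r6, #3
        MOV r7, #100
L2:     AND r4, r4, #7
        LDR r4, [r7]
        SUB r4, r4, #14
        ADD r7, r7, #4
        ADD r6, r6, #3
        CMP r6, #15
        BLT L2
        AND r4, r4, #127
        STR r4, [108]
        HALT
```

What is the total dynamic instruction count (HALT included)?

34

MOV r4, #5 → r4=5
MOV r6, #3 → r6=3
MOV r7, #100 → r7=100
AND r4, r4, #7 → r4=5&7=5
LDR r4, [r7] → r4=M[100]=-7
SUB r4, r4, #14 → r4=(-7)-14=-21
ADD r7, r7, #4 → r7=100+4=104
ADD r6, r6, #3 → r6=3+3=6
CMP r6, #15  (cmp 6,15)
BLT L2: taken
AND r4, r4, #7 → r4=(-21)&7=3
LDR r4, [r7] → r4=M[104]=4
SUB r4, r4, #14 → r4=4-14=-10
ADD r7, r7, #4 → r7=104+4=108
ADD r6, r6, #3 → r6=6+3=9
CMP r6, #15  (cmp 9,15)
BLT L2: taken
AND r4, r4, #7 → r4=(-10)&7=6
LDR r4, [r7] → r4=M[108]=16
SUB r4, r4, #14 → r4=16-14=2
ADD r7, r7, #4 → r7=108+4=112
ADD r6, r6, #3 → r6=9+3=12
CMP r6, #15  (cmp 12,15)
BLT L2: taken
AND r4, r4, #7 → r4=2&7=2
LDR r4, [r7] → r4=M[112]=-2
SUB r4, r4, #14 → r4=(-2)-14=-16
ADD r7, r7, #4 → r7=112+4=116
ADD r6, r6, #3 → r6=12+3=15
CMP r6, #15  (cmp 15,15)
BLT L2: not taken
AND r4, r4, #127 → r4=(-16)&127=112
STR r4, [108] → M[108]=112
halt.
Total executed instructions: 34.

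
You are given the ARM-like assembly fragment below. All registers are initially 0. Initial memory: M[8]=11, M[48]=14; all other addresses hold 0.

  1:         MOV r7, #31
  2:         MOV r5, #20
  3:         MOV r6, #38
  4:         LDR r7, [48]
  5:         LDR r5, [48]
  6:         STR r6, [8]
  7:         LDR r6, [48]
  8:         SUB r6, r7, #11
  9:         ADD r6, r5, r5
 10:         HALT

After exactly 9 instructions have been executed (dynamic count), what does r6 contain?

28

after MOV r7, #31: r7=31
after MOV r5, #20: r5=20
after MOV r6, #38: r6=38
after LDR r7, [48]: r7=M[48]=14
after LDR r5, [48]: r5=M[48]=14
STR r6, [8] → M[8]=38
after LDR r6, [48]: r6=M[48]=14
after SUB r6, r7, #11: r6=14-11=3
after ADD r6, r5, r5: r6=14+14=28
After step 9: r6 = 28.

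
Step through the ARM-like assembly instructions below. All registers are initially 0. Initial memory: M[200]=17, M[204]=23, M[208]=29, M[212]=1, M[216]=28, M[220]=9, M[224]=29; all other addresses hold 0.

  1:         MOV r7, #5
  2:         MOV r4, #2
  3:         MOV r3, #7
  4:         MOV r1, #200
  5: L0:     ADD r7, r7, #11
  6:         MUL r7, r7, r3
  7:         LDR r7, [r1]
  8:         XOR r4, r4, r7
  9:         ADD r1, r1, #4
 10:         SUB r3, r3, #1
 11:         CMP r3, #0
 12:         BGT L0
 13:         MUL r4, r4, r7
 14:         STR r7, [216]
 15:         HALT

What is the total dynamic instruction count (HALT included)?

63

r7=5
r4=2
r3=7
r1=200
r7=5+11=16
r7=16*7=112
r7=M[200]=17
r4=2^17=19
r1=200+4=204
r3=7-1=6
CMP r3, #0  (cmp 6,0)
BGT L0: taken
r7=17+11=28
r7=28*6=168
r7=M[204]=23
r4=19^23=4
r1=204+4=208
r3=6-1=5
CMP r3, #0  (cmp 5,0)
BGT L0: taken
r7=23+11=34
r7=34*5=170
r7=M[208]=29
r4=4^29=25
r1=208+4=212
r3=5-1=4
CMP r3, #0  (cmp 4,0)
BGT L0: taken
r7=29+11=40
r7=40*4=160
r7=M[212]=1
r4=25^1=24
r1=212+4=216
r3=4-1=3
CMP r3, #0  (cmp 3,0)
BGT L0: taken
r7=1+11=12
r7=12*3=36
r7=M[216]=28
r4=24^28=4
r1=216+4=220
r3=3-1=2
CMP r3, #0  (cmp 2,0)
BGT L0: taken
r7=28+11=39
r7=39*2=78
r7=M[220]=9
r4=4^9=13
r1=220+4=224
r3=2-1=1
CMP r3, #0  (cmp 1,0)
BGT L0: taken
r7=9+11=20
r7=20*1=20
r7=M[224]=29
r4=13^29=16
r1=224+4=228
r3=1-1=0
CMP r3, #0  (cmp 0,0)
BGT L0: not taken
r4=16*29=464
STR r7, [216] → M[216]=29
halt.
Total executed instructions: 63.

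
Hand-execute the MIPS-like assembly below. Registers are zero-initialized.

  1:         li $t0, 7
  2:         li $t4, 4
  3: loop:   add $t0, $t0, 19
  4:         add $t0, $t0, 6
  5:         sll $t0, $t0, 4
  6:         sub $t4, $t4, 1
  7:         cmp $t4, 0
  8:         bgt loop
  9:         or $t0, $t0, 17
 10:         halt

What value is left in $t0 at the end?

2206353

li $t0, 7 → $t0=7
li $t4, 4 → $t4=4
add $t0, $t0, 19 → $t0=7+19=26
add $t0, $t0, 6 → $t0=26+6=32
sll $t0, $t0, 4 → $t0=32<<4=512
sub $t4, $t4, 1 → $t4=4-1=3
cmp $t4, 0  (cmp 3,0)
bgt loop: taken
add $t0, $t0, 19 → $t0=512+19=531
add $t0, $t0, 6 → $t0=531+6=537
sll $t0, $t0, 4 → $t0=537<<4=8592
sub $t4, $t4, 1 → $t4=3-1=2
cmp $t4, 0  (cmp 2,0)
bgt loop: taken
add $t0, $t0, 19 → $t0=8592+19=8611
add $t0, $t0, 6 → $t0=8611+6=8617
sll $t0, $t0, 4 → $t0=8617<<4=137872
sub $t4, $t4, 1 → $t4=2-1=1
cmp $t4, 0  (cmp 1,0)
bgt loop: taken
add $t0, $t0, 19 → $t0=137872+19=137891
add $t0, $t0, 6 → $t0=137891+6=137897
sll $t0, $t0, 4 → $t0=137897<<4=2206352
sub $t4, $t4, 1 → $t4=1-1=0
cmp $t4, 0  (cmp 0,0)
bgt loop: not taken
or $t0, $t0, 17 → $t0=2206352|17=2206353
halt.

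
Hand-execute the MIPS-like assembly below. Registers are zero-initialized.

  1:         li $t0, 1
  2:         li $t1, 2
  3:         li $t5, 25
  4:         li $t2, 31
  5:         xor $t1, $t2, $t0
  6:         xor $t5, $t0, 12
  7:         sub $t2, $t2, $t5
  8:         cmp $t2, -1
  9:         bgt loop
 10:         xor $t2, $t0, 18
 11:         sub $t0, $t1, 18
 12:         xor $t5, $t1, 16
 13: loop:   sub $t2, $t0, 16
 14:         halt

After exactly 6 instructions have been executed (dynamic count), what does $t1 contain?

li $t0, 1 → $t0=1
li $t1, 2 → $t1=2
li $t5, 25 → $t5=25
li $t2, 31 → $t2=31
xor $t1, $t2, $t0 → $t1=31^1=30
xor $t5, $t0, 12 → $t5=1^12=13
After step 6: $t1 = 30.

30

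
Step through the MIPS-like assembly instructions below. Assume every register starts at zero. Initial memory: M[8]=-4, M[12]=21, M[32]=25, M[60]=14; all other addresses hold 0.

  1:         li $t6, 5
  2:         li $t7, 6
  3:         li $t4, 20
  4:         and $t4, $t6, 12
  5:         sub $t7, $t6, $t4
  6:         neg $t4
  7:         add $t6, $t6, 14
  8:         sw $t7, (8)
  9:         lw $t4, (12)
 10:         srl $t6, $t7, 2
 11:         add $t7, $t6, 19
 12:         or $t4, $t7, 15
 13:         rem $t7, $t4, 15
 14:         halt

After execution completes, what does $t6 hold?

0

after li $t6, 5: $t6=5
after li $t7, 6: $t7=6
after li $t4, 20: $t4=20
after and $t4, $t6, 12: $t4=5&12=4
after sub $t7, $t6, $t4: $t7=5-4=1
after neg $t4: $t4=-(4)=-4
after add $t6, $t6, 14: $t6=5+14=19
sw $t7, (8) → M[8]=1
after lw $t4, (12): $t4=M[12]=21
after srl $t6, $t7, 2: $t6=1>>2=0
after add $t7, $t6, 19: $t7=0+19=19
after or $t4, $t7, 15: $t4=19|15=31
after rem $t7, $t4, 15: $t7=31%15=1
halt.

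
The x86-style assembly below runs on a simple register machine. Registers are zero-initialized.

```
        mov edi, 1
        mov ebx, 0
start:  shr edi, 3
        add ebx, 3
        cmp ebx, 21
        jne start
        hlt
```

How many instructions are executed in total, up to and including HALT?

31

after mov edi, 1: edi=1
after mov ebx, 0: ebx=0
after shr edi, 3: edi=1>>3=0
after add ebx, 3: ebx=0+3=3
cmp ebx, 21  (cmp 3,21)
jne start: taken
after shr edi, 3: edi=0>>3=0
after add ebx, 3: ebx=3+3=6
cmp ebx, 21  (cmp 6,21)
jne start: taken
after shr edi, 3: edi=0>>3=0
after add ebx, 3: ebx=6+3=9
cmp ebx, 21  (cmp 9,21)
jne start: taken
after shr edi, 3: edi=0>>3=0
after add ebx, 3: ebx=9+3=12
cmp ebx, 21  (cmp 12,21)
jne start: taken
after shr edi, 3: edi=0>>3=0
after add ebx, 3: ebx=12+3=15
cmp ebx, 21  (cmp 15,21)
jne start: taken
after shr edi, 3: edi=0>>3=0
after add ebx, 3: ebx=15+3=18
cmp ebx, 21  (cmp 18,21)
jne start: taken
after shr edi, 3: edi=0>>3=0
after add ebx, 3: ebx=18+3=21
cmp ebx, 21  (cmp 21,21)
jne start: not taken
halt.
Total executed instructions: 31.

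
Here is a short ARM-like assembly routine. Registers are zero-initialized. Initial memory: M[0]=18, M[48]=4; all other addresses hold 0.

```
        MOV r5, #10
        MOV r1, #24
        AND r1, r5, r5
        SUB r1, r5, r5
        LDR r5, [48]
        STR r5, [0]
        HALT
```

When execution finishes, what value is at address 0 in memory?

r5=10
r1=24
r1=10&10=10
r1=10-10=0
r5=M[48]=4
STR r5, [0] → M[0]=4
halt.

4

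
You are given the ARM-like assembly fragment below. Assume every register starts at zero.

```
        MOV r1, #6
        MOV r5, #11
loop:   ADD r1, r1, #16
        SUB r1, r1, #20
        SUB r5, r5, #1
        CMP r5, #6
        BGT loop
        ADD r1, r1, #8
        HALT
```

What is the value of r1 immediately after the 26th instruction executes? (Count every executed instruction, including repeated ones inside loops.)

-14

after MOV r1, #6: r1=6
after MOV r5, #11: r5=11
after ADD r1, r1, #16: r1=6+16=22
after SUB r1, r1, #20: r1=22-20=2
after SUB r5, r5, #1: r5=11-1=10
CMP r5, #6  (cmp 10,6)
BGT loop: taken
after ADD r1, r1, #16: r1=2+16=18
after SUB r1, r1, #20: r1=18-20=-2
after SUB r5, r5, #1: r5=10-1=9
CMP r5, #6  (cmp 9,6)
BGT loop: taken
after ADD r1, r1, #16: r1=(-2)+16=14
after SUB r1, r1, #20: r1=14-20=-6
after SUB r5, r5, #1: r5=9-1=8
CMP r5, #6  (cmp 8,6)
BGT loop: taken
after ADD r1, r1, #16: r1=(-6)+16=10
after SUB r1, r1, #20: r1=10-20=-10
after SUB r5, r5, #1: r5=8-1=7
CMP r5, #6  (cmp 7,6)
BGT loop: taken
after ADD r1, r1, #16: r1=(-10)+16=6
after SUB r1, r1, #20: r1=6-20=-14
after SUB r5, r5, #1: r5=7-1=6
CMP r5, #6  (cmp 6,6)
After step 26: r1 = -14.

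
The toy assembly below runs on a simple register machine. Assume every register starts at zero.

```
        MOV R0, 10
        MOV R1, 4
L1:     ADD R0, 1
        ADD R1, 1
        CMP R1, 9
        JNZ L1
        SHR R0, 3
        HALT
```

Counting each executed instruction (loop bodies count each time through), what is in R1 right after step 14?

7

after MOV R0, 10: R0=10
after MOV R1, 4: R1=4
after ADD R0, 1: R0=10+1=11
after ADD R1, 1: R1=4+1=5
CMP R1, 9  (cmp 5,9)
JNZ L1: taken
after ADD R0, 1: R0=11+1=12
after ADD R1, 1: R1=5+1=6
CMP R1, 9  (cmp 6,9)
JNZ L1: taken
after ADD R0, 1: R0=12+1=13
after ADD R1, 1: R1=6+1=7
CMP R1, 9  (cmp 7,9)
JNZ L1: taken
After step 14: R1 = 7.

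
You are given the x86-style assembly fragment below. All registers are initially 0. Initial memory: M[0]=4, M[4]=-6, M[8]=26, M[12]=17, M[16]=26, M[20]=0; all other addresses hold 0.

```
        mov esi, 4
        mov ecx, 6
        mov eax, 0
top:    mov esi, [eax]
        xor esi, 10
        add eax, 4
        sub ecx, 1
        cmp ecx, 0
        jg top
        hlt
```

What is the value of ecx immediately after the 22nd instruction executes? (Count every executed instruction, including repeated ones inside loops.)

esi=4
ecx=6
eax=0
esi=M[0]=4
esi=4^10=14
eax=0+4=4
ecx=6-1=5
cmp ecx, 0  (cmp 5,0)
jg top: taken
esi=M[4]=-6
esi=(-6)^10=-16
eax=4+4=8
ecx=5-1=4
cmp ecx, 0  (cmp 4,0)
jg top: taken
esi=M[8]=26
esi=26^10=16
eax=8+4=12
ecx=4-1=3
cmp ecx, 0  (cmp 3,0)
jg top: taken
esi=M[12]=17
After step 22: ecx = 3.

3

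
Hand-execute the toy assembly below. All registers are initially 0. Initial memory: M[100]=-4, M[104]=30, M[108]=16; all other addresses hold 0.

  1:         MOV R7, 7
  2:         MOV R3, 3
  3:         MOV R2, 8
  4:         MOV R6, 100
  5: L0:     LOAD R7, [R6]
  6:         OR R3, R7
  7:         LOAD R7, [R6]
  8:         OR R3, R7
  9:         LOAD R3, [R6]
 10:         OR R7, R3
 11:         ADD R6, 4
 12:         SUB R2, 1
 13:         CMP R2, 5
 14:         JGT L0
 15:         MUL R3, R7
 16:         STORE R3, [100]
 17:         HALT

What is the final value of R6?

112

after MOV R7, 7: R7=7
after MOV R3, 3: R3=3
after MOV R2, 8: R2=8
after MOV R6, 100: R6=100
after LOAD R7, [R6]: R7=M[100]=-4
after OR R3, R7: R3=3|(-4)=-1
after LOAD R7, [R6]: R7=M[100]=-4
after OR R3, R7: R3=(-1)|(-4)=-1
after LOAD R3, [R6]: R3=M[100]=-4
after OR R7, R3: R7=(-4)|(-4)=-4
after ADD R6, 4: R6=100+4=104
after SUB R2, 1: R2=8-1=7
CMP R2, 5  (cmp 7,5)
JGT L0: taken
after LOAD R7, [R6]: R7=M[104]=30
after OR R3, R7: R3=(-4)|30=-2
after LOAD R7, [R6]: R7=M[104]=30
after OR R3, R7: R3=(-2)|30=-2
after LOAD R3, [R6]: R3=M[104]=30
after OR R7, R3: R7=30|30=30
after ADD R6, 4: R6=104+4=108
after SUB R2, 1: R2=7-1=6
CMP R2, 5  (cmp 6,5)
JGT L0: taken
after LOAD R7, [R6]: R7=M[108]=16
after OR R3, R7: R3=30|16=30
after LOAD R7, [R6]: R7=M[108]=16
after OR R3, R7: R3=30|16=30
after LOAD R3, [R6]: R3=M[108]=16
after OR R7, R3: R7=16|16=16
after ADD R6, 4: R6=108+4=112
after SUB R2, 1: R2=6-1=5
CMP R2, 5  (cmp 5,5)
JGT L0: not taken
after MUL R3, R7: R3=16*16=256
STORE R3, [100] → M[100]=256
halt.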